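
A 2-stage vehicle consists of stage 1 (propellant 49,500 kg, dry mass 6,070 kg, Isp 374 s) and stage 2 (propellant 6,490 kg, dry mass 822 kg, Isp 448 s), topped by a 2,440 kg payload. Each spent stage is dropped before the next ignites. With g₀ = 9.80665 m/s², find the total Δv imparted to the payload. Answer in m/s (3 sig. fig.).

Δv ≈ 10000 m/s

Ignition mass of stage 1 = 49,500+6,070 + 6,490+822 + 2,440 = 65,322 kg.
Stage 1: m₀ = 65,322 kg, m_f = 65,322 − 49,500 = 15,822 kg; Δv = 374×9.80665×ln(4.129) = 3667.7×1.4179 ≈ 5201 m/s.
Stage 2: m₀ = 9,752 kg, m_f = 9,752 − 6,490 = 3,262 kg; Δv = 448×9.80665×ln(2.99) = 4393.4×1.0951 ≈ 4811 m/s.
Total Δv = 5201 + 4811 = 10012 m/s.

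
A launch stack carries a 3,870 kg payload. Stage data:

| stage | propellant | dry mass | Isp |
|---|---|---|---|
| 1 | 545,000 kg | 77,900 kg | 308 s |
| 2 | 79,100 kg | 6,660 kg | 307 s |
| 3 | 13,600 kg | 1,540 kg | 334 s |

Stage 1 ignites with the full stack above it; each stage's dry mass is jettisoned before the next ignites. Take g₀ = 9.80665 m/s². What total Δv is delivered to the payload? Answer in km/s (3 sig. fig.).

Δv ≈ 12.5 km/s

Ignition mass of stage 1 = 545,000+77,900 + 79,100+6,660 + 13,600+1,540 + 3,870 = 727,670 kg.
Stage 1: m₀ = 727,670 kg, m_f = 727,670 − 545,000 = 182,670 kg; Δv = 308×9.80665×ln(3.984) = 3020.4×1.3822 ≈ 4175 m/s.
Stage 2: m₀ = 104,770 kg, m_f = 104,770 − 79,100 = 25,670 kg; Δv = 307×9.80665×ln(4.081) = 3010.6×1.4064 ≈ 4234 m/s.
Stage 3: m₀ = 19,010 kg, m_f = 19,010 − 13,600 = 5,410 kg; Δv = 334×9.80665×ln(3.514) = 3275.4×1.2567 ≈ 4116 m/s.
Total Δv = 4175 + 4234 + 4116 = 12525 m/s.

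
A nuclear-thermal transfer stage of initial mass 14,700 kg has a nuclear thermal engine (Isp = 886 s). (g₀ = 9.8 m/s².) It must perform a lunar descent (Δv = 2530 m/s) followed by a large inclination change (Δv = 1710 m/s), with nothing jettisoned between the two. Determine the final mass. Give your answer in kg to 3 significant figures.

v_e = Isp · g₀ = 886 × 9.8 = 8682.8 m/s.
After the first burn: m = 14700 × exp(−2530/8682.8) = 14700 × 0.74723 = 10,984.3 kg.
After the second burn: m = 10,984.3 × exp(−1710/8682.8) = 10,984.3 × 0.82124 = 9,020.75 kg.

final mass ≈ 9020 kg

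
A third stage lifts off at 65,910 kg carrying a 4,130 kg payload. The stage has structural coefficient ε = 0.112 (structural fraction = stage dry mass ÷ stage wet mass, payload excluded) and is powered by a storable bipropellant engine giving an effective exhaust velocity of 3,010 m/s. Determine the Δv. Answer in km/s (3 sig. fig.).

Stage wet mass = m₀ − payload = 65,910 − 4,130 = 61,780 kg.
Stage dry mass = ε × stage wet mass = 0.112 × 61,780 = 6,919.36 kg.
Burnout mass m_f = stage dry + payload = 6,919.36 + 4,130 = 11,049.36 kg.
By the Tsiolkovsky rocket equation, Δv = v_e · ln(65,910/11,049.36) = 3010.0 × ln(5.965) = 3010.0 × 1.7859 ≈ 5376 m/s.

Δv ≈ 5.38 km/s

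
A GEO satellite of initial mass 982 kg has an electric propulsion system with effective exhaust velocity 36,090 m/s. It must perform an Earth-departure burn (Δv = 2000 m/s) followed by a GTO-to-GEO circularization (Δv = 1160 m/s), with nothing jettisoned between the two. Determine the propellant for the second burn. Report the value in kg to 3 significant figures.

propellant for the second burn ≈ 29.4 kg

After the first burn: m = 982 × exp(−2000/36090.0) = 982 × 0.94609 = 929.06 kg.
After the second burn: m = 929.06 × exp(−1160/36090.0) = 929.06 × 0.96837 = 899.674 kg.
Second-burn propellant = 929.06 − 899.674 = 29.386 kg.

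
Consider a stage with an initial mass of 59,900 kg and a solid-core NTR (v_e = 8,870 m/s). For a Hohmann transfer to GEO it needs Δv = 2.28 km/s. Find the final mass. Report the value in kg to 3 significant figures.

Using Δv = v_e ln(m₀/m_f): m₀/m_f = exp(Δv / v_e) = exp(2280 / 8870.0) = exp(0.2570) = 1.2931.
m_f = m₀ / 1.2931 = 59,900 / 1.2931 = 46,322.8 kg.

final mass ≈ 46300 kg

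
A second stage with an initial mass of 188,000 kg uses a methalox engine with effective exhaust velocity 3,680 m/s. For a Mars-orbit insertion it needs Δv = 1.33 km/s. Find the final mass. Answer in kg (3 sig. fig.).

Using Δv = v_e ln(m₀/m_f): m₀/m_f = exp(Δv / v_e) = exp(1330 / 3680.0) = exp(0.3614) = 1.4354.
m_f = m₀ / 1.4354 = 188,000 / 1.4354 = 130,974 kg.

final mass ≈ 131000 kg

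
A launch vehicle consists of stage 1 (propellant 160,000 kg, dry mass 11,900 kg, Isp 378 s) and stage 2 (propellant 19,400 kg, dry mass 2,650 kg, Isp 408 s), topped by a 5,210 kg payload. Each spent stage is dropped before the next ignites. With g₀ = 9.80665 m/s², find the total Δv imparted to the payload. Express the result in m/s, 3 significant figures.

Δv ≈ 11000 m/s

Ignition mass of stage 1 = 160,000+11,900 + 19,400+2,650 + 5,210 = 199,160 kg.
Stage 1: m₀ = 199,160 kg, m_f = 199,160 − 160,000 = 39,160 kg; Δv = 378×9.80665×ln(5.086) = 3706.9×1.6265 ≈ 6029 m/s.
Stage 2: m₀ = 27,260 kg, m_f = 27,260 − 19,400 = 7,860 kg; Δv = 408×9.80665×ln(3.468) = 4001.1×1.2436 ≈ 4976 m/s.
Total Δv = 6029 + 4976 = 11005 m/s.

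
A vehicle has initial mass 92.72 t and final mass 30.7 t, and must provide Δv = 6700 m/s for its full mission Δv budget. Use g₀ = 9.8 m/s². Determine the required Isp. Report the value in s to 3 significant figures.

Isp ≈ 619 s

ln(m₀/m_f) = ln(92720/30700) = ln(3.02) = 1.1053.
v_e = Δv / ln(m₀/m_f) = 6700 / 1.1053 = 6061.6 m/s.
Isp = v_e / g₀ = 6061.6 / 9.8 = 618.5 s.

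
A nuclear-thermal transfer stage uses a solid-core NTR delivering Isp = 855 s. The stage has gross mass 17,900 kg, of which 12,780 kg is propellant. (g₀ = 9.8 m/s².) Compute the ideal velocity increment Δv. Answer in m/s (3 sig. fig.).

v_e = Isp · g₀ = 855 × 9.8 = 8379.0 m/s.
m_f = m₀ − m_prop = 17,900 − 12,780 = 5,120 kg.
Using Δv = v_e ln(m₀/m_f): Δv = v_e · ln(m₀/m_f) = 8379.0 × ln(3.496) = 8379.0 × 1.2516 ≈ 10487.5 m/s.

Δv ≈ 10500 m/s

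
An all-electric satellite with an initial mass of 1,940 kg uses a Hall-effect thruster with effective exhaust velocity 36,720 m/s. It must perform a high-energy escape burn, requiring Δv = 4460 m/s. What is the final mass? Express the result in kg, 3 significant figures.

From the ideal rocket equation, m₀/m_f = exp(Δv / v_e) = exp(4460 / 36720.0) = exp(0.1215) = 1.1291.
m_f = m₀ / 1.1291 = 1,940 / 1.1291 = 1,718.18 kg.

final mass ≈ 1720 kg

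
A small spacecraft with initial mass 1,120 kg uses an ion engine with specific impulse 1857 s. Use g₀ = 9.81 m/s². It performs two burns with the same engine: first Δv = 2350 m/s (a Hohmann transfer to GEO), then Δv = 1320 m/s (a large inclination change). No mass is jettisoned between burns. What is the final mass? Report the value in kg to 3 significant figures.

final mass ≈ 916 kg

v_e = Isp · g₀ = 1857 × 9.81 = 18217.2 m/s.
After the first burn: m = 1120 × exp(−2350/18217.2) = 1120 × 0.87897 = 984.446 kg.
After the second burn: m = 984.446 × exp(−1320/18217.2) = 984.446 × 0.93010 = 915.633 kg.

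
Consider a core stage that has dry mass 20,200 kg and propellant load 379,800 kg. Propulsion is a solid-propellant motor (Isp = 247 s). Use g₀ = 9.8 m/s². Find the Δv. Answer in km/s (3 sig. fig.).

Δv ≈ 7.23 km/s

v_e = Isp · g₀ = 247 × 9.8 = 2420.6 m/s.
m₀ = m_dry + m_prop = 20,200 + 379,800 = 400,000 kg.
From the ideal rocket equation, Δv = v_e · ln(m₀/m_f) = 2420.6 × ln(19.8) = 2420.6 × 2.9858 ≈ 7227.4 m/s.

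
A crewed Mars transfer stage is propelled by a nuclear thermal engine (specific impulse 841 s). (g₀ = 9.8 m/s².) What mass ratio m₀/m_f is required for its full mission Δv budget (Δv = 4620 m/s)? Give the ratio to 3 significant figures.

mass ratio ≈ 1.75

v_e = Isp · g₀ = 841 × 9.8 = 8241.8 m/s.
By the Tsiolkovsky rocket equation, m₀/m_f = exp(Δv / v_e) = exp(4620 / 8241.8) = exp(0.5606) = 1.7516.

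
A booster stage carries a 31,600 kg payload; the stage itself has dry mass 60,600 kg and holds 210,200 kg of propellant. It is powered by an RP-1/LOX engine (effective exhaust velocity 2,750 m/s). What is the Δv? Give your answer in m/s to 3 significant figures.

m₀ = payload + dry + propellant = 31,600 + 60,600 + 210,200 = 302,400 kg.
m_f = payload + dry = 31,600 + 60,600 = 92,200 kg.
Rocket equation: Δv = v_e · ln(m₀/m_f) = 2750.0 × ln(3.28) = 2750.0 × 1.1878 ≈ 3266.4 m/s.

Δv ≈ 3270 m/s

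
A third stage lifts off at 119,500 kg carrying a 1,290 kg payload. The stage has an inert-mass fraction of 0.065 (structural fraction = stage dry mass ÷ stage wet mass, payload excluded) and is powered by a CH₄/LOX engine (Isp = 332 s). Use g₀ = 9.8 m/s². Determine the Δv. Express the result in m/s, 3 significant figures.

Δv ≈ 8420 m/s

Stage wet mass = m₀ − payload = 119,500 − 1,290 = 118,210 kg.
Stage dry mass = ε × stage wet mass = 0.065 × 118,210 = 7,683.65 kg.
Burnout mass m_f = stage dry + payload = 7,683.65 + 1,290 = 8,973.65 kg.
v_e = Isp · g₀ = 332 × 9.8 = 3253.6 m/s.
By the Tsiolkovsky rocket equation, Δv = v_e · ln(119,500/8,973.65) = 3253.6 × ln(13.32) = 3253.6 × 2.5890 ≈ 8424 m/s.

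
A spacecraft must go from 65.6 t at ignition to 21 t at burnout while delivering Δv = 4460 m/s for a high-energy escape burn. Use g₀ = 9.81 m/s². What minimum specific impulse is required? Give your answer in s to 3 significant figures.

Isp ≈ 399 s

ln(m₀/m_f) = ln(65600/21000) = ln(3.124) = 1.1391.
v_e = Δv / ln(m₀/m_f) = 4460 / 1.1391 = 3915.5 m/s.
Isp = v_e / g₀ = 3915.5 / 9.81 = 399.1 s.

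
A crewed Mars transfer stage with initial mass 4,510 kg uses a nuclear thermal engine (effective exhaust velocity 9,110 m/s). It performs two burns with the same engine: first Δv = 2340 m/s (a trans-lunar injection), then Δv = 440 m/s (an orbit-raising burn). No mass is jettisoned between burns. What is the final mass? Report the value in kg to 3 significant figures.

After the first burn: m = 4510 × exp(−2340/9110.0) = 4510 × 0.77348 = 3,488.39 kg.
After the second burn: m = 3,488.39 × exp(−440/9110.0) = 3,488.39 × 0.95285 = 3,323.91 kg.

final mass ≈ 3320 kg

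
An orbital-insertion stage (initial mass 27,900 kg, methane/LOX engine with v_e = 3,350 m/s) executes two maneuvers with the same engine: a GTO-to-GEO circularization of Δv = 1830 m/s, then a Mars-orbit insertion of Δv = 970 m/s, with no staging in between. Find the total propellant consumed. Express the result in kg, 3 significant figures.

After the first burn: m = 27900 × exp(−1830/3350.0) = 27900 × 0.57911 = 16,157.2 kg.
After the second burn: m = 16,157.2 × exp(−970/3350.0) = 16,157.2 × 0.74860 = 12,095.3 kg.
Total propellant = m₀ − m_final = 27900 − 12,095.3 = 15,804.7 kg.

total propellant consumed ≈ 15800 kg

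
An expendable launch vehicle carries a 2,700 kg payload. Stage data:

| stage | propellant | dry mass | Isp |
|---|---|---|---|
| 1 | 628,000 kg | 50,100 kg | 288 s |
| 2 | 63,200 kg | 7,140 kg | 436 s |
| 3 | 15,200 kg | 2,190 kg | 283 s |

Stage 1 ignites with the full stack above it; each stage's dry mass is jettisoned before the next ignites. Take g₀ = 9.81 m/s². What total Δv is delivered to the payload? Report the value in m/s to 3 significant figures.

Δv ≈ 13900 m/s

Ignition mass of stage 1 = 628,000+50,100 + 63,200+7,140 + 15,200+2,190 + 2,700 = 768,530 kg.
Stage 1: m₀ = 768,530 kg, m_f = 768,530 − 628,000 = 140,530 kg; Δv = 288×9.81×ln(5.469) = 2825.3×1.6991 ≈ 4800 m/s.
Stage 2: m₀ = 90,430 kg, m_f = 90,430 − 63,200 = 27,230 kg; Δv = 436×9.81×ln(3.321) = 4277.2×1.2003 ≈ 5134 m/s.
Stage 3: m₀ = 20,090 kg, m_f = 20,090 − 15,200 = 4,890 kg; Δv = 283×9.81×ln(4.108) = 2776.2×1.4130 ≈ 3923 m/s.
Total Δv = 4800 + 5134 + 3923 = 13857 m/s.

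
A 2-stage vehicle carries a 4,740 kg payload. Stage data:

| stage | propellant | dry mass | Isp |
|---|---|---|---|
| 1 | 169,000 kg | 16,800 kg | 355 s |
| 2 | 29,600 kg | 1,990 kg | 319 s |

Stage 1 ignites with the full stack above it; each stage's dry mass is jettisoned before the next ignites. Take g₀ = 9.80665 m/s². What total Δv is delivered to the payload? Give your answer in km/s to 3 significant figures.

Δv ≈ 10.3 km/s

Ignition mass of stage 1 = 169,000+16,800 + 29,600+1,990 + 4,740 = 222,130 kg.
Stage 1: m₀ = 222,130 kg, m_f = 222,130 − 169,000 = 53,130 kg; Δv = 355×9.80665×ln(4.181) = 3481.4×1.4305 ≈ 4980 m/s.
Stage 2: m₀ = 36,330 kg, m_f = 36,330 − 29,600 = 6,730 kg; Δv = 319×9.80665×ln(5.398) = 3128.3×1.6861 ≈ 5275 m/s.
Total Δv = 4980 + 5275 = 10255 m/s.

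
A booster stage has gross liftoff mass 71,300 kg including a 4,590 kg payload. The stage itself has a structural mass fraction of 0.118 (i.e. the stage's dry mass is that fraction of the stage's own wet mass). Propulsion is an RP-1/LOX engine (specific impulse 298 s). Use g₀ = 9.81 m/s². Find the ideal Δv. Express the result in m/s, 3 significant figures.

Stage wet mass = m₀ − payload = 71,300 − 4,590 = 66,710 kg.
Stage dry mass = ε × stage wet mass = 0.118 × 66,710 = 7,871.78 kg.
Burnout mass m_f = stage dry + payload = 7,871.78 + 4,590 = 12,461.78 kg.
v_e = Isp · g₀ = 298 × 9.81 = 2923.4 m/s.
From the ideal rocket equation, Δv = v_e · ln(71,300/12,461.78) = 2923.4 × ln(5.721) = 2923.4 × 1.7442 ≈ 5099 m/s.

Δv ≈ 5100 m/s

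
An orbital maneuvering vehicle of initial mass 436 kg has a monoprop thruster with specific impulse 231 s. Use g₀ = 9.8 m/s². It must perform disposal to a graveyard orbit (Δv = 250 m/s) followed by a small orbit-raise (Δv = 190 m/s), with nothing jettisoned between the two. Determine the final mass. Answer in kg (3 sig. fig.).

v_e = Isp · g₀ = 231 × 9.8 = 2263.8 m/s.
After the first burn: m = 436 × exp(−250/2263.8) = 436 × 0.89545 = 390.416 kg.
After the second burn: m = 390.416 × exp(−190/2263.8) = 390.416 × 0.91950 = 358.988 kg.

final mass ≈ 359 kg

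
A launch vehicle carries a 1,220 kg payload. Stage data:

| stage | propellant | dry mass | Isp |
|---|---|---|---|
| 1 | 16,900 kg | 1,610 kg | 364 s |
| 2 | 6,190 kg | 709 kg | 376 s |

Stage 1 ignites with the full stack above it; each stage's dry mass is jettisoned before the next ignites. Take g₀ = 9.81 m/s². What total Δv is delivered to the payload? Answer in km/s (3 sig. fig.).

Δv ≈ 8.90 km/s

Ignition mass of stage 1 = 16,900+1,610 + 6,190+709 + 1,220 = 26,629 kg.
Stage 1: m₀ = 26,629 kg, m_f = 26,629 − 16,900 = 9,729 kg; Δv = 364×9.81×ln(2.737) = 3570.8×1.0069 ≈ 3595 m/s.
Stage 2: m₀ = 8,119 kg, m_f = 8,119 − 6,190 = 1,929 kg; Δv = 376×9.81×ln(4.209) = 3688.6×1.4372 ≈ 5301 m/s.
Total Δv = 3595 + 5301 = 8896 m/s.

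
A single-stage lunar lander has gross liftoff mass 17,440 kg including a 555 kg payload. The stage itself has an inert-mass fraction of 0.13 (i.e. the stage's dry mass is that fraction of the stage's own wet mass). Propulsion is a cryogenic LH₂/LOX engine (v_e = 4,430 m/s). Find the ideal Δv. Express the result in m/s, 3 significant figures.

Stage wet mass = m₀ − payload = 17,440 − 555 = 16,885 kg.
Stage dry mass = ε × stage wet mass = 0.13 × 16,885 = 2,195.05 kg.
Burnout mass m_f = stage dry + payload = 2,195.05 + 555 = 2,750.05 kg.
Using Δv = v_e ln(m₀/m_f): Δv = v_e · ln(17,440/2,750.05) = 4430.0 × ln(6.342) = 4430.0 × 1.8471 ≈ 8183 m/s.

Δv ≈ 8180 m/s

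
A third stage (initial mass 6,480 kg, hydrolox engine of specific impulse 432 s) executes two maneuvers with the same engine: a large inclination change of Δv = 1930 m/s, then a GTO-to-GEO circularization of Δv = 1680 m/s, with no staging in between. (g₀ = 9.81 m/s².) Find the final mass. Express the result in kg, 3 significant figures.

final mass ≈ 2760 kg

v_e = Isp · g₀ = 432 × 9.81 = 4237.9 m/s.
After the first burn: m = 6480 × exp(−1930/4237.9) = 6480 × 0.63419 = 4,109.55 kg.
After the second burn: m = 4,109.55 × exp(−1680/4237.9) = 4,109.55 × 0.67272 = 2,764.58 kg.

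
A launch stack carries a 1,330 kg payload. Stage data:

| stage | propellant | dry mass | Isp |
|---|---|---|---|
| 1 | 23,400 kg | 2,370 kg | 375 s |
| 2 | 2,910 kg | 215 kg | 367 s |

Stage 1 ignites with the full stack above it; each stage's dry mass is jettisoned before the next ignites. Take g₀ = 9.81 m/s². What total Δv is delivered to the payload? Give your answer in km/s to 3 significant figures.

Δv ≈ 9.29 km/s

Ignition mass of stage 1 = 23,400+2,370 + 2,910+215 + 1,330 = 30,225 kg.
Stage 1: m₀ = 30,225 kg, m_f = 30,225 − 23,400 = 6,825 kg; Δv = 375×9.81×ln(4.429) = 3678.8×1.4881 ≈ 5474 m/s.
Stage 2: m₀ = 4,455 kg, m_f = 4,455 − 2,910 = 1,545 kg; Δv = 367×9.81×ln(2.883) = 3600.3×1.0590 ≈ 3813 m/s.
Total Δv = 5474 + 3813 = 9287 m/s.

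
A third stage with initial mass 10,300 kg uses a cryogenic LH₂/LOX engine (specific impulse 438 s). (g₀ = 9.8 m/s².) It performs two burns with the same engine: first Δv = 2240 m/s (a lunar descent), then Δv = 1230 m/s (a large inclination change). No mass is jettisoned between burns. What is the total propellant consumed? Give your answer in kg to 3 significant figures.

v_e = Isp · g₀ = 438 × 9.8 = 4292.4 m/s.
After the first burn: m = 10300 × exp(−2240/4292.4) = 10300 × 0.59342 = 6,112.23 kg.
After the second burn: m = 6,112.23 × exp(−1230/4292.4) = 6,112.23 × 0.75085 = 4,589.37 kg.
Total propellant = m₀ − m_final = 10300 − 4,589.37 = 5,710.63 kg.

total propellant consumed ≈ 5710 kg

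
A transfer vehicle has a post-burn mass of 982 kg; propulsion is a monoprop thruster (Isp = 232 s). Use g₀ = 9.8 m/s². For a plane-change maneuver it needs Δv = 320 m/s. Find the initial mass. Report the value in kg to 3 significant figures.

v_e = Isp · g₀ = 232 × 9.8 = 2273.6 m/s.
From the ideal rocket equation, m₀/m_f = exp(Δv / v_e) = exp(320 / 2273.6) = exp(0.1407) = 1.1511.
m₀ = m_f × 1.1511 = 982 × 1.1511 = 1,130.38 kg.

initial mass ≈ 1130 kg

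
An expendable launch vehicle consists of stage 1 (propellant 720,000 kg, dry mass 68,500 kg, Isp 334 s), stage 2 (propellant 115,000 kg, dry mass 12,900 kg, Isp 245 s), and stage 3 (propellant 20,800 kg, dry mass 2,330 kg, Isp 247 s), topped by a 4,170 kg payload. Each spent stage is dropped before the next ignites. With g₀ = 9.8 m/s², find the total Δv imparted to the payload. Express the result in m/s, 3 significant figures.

Δv ≈ 11400 m/s

Ignition mass of stage 1 = 720,000+68,500 + 115,000+12,900 + 20,800+2,330 + 4,170 = 943,700 kg.
Stage 1: m₀ = 943,700 kg, m_f = 943,700 − 720,000 = 223,700 kg; Δv = 334×9.8×ln(4.219) = 3273.2×1.4395 ≈ 4712 m/s.
Stage 2: m₀ = 155,200 kg, m_f = 155,200 − 115,000 = 40,200 kg; Δv = 245×9.8×ln(3.861) = 2401.0×1.3508 ≈ 3243 m/s.
Stage 3: m₀ = 27,300 kg, m_f = 27,300 − 20,800 = 6,500 kg; Δv = 247×9.8×ln(4.2) = 2420.6×1.4351 ≈ 3474 m/s.
Total Δv = 4712 + 3243 + 3474 = 11429 m/s.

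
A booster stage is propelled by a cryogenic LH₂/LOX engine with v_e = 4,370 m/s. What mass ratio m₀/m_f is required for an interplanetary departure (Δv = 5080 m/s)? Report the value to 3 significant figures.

m₀/m_f = exp(Δv / v_e) = exp(5080 / 4370.0) = exp(1.1625) = 3.1978.

mass ratio ≈ 3.20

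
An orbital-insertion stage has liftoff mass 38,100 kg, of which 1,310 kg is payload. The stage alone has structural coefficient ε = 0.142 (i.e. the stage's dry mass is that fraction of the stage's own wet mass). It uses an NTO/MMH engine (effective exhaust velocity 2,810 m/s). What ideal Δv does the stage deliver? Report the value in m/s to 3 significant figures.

Stage wet mass = m₀ − payload = 38,100 − 1,310 = 36,790 kg.
Stage dry mass = ε × stage wet mass = 0.142 × 36,790 = 5,224.18 kg.
Burnout mass m_f = stage dry + payload = 5,224.18 + 1,310 = 6,534.18 kg.
Rocket equation: Δv = v_e · ln(38,100/6,534.18) = 2810.0 × ln(5.831) = 2810.0 × 1.7632 ≈ 4955 m/s.

Δv ≈ 4950 m/s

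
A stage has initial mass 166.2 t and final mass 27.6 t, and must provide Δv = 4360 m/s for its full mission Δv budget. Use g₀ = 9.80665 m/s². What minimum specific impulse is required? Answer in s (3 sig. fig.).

Isp ≈ 248 s

ln(m₀/m_f) = ln(166200/27600) = ln(6.022) = 1.7954.
Using Δv = v_e ln(m₀/m_f): v_e = Δv / ln(m₀/m_f) = 4360 / 1.7954 = 2428.5 m/s.
Isp = v_e / g₀ = 2428.5 / 9.80665 = 247.6 s.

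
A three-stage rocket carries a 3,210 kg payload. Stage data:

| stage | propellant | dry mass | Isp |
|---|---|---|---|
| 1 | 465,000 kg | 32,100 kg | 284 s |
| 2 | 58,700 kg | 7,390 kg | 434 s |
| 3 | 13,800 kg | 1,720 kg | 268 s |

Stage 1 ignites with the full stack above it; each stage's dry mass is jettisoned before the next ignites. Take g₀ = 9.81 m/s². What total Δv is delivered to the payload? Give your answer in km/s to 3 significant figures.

Ignition mass of stage 1 = 465,000+32,100 + 58,700+7,390 + 13,800+1,720 + 3,210 = 581,920 kg.
Stage 1: m₀ = 581,920 kg, m_f = 581,920 − 465,000 = 116,920 kg; Δv = 284×9.81×ln(4.977) = 2786.0×1.6048 ≈ 4471 m/s.
Stage 2: m₀ = 84,820 kg, m_f = 84,820 − 58,700 = 26,120 kg; Δv = 434×9.81×ln(3.247) = 4257.5×1.1778 ≈ 5015 m/s.
Stage 3: m₀ = 18,730 kg, m_f = 18,730 − 13,800 = 4,930 kg; Δv = 268×9.81×ln(3.799) = 2629.1×1.3348 ≈ 3509 m/s.
Total Δv = 4471 + 5015 + 3509 = 12995 m/s.

Δv ≈ 13.0 km/s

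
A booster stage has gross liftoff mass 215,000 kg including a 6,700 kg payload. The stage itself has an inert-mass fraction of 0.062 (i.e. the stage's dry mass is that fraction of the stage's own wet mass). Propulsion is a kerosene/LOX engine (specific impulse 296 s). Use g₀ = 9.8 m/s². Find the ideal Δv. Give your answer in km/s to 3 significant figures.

Stage wet mass = m₀ − payload = 215,000 − 6,700 = 208,300 kg.
Stage dry mass = ε × stage wet mass = 0.062 × 208,300 = 12,914.6 kg.
Burnout mass m_f = stage dry + payload = 12,914.6 + 6,700 = 19,614.6 kg.
v_e = Isp · g₀ = 296 × 9.8 = 2900.8 m/s.
By the Tsiolkovsky rocket equation, Δv = v_e · ln(215,000/19,614.6) = 2900.8 × ln(10.96) = 2900.8 × 2.3944 ≈ 6946 m/s.

Δv ≈ 6.95 km/s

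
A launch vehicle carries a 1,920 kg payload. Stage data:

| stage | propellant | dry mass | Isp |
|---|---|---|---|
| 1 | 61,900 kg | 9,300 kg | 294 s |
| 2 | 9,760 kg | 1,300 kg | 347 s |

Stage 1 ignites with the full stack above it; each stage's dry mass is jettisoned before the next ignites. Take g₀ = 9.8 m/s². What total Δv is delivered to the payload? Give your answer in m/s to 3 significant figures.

Δv ≈ 8570 m/s

Ignition mass of stage 1 = 61,900+9,300 + 9,760+1,300 + 1,920 = 84,180 kg.
Stage 1: m₀ = 84,180 kg, m_f = 84,180 − 61,900 = 22,280 kg; Δv = 294×9.8×ln(3.778) = 2881.2×1.3293 ≈ 3830 m/s.
Stage 2: m₀ = 12,980 kg, m_f = 12,980 − 9,760 = 3,220 kg; Δv = 347×9.8×ln(4.031) = 3400.6×1.3940 ≈ 4741 m/s.
Total Δv = 3830 + 4741 = 8571 m/s.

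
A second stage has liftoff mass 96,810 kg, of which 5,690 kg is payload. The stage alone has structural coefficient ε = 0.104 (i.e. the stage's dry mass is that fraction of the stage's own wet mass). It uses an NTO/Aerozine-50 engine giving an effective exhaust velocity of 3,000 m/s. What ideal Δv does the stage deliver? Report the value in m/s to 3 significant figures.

Δv ≈ 5560 m/s

Stage wet mass = m₀ − payload = 96,810 − 5,690 = 91,120 kg.
Stage dry mass = ε × stage wet mass = 0.104 × 91,120 = 9,476.48 kg.
Burnout mass m_f = stage dry + payload = 9,476.48 + 5,690 = 15,166.48 kg.
By the Tsiolkovsky rocket equation, Δv = v_e · ln(96,810/15,166.48) = 3000.0 × ln(6.383) = 3000.0 × 1.8537 ≈ 5561 m/s.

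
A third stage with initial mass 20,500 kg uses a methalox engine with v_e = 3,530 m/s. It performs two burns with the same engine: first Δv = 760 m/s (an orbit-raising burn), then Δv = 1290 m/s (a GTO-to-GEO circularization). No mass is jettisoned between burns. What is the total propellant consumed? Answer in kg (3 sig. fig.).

After the first burn: m = 20500 × exp(−760/3530.0) = 20500 × 0.80630 = 16,529.2 kg.
After the second burn: m = 16,529.2 × exp(−1290/3530.0) = 16,529.2 × 0.69389 = 11,469.4 kg.
Total propellant = m₀ − m_final = 20500 − 11,469.4 = 9,030.6 kg.

total propellant consumed ≈ 9030 kg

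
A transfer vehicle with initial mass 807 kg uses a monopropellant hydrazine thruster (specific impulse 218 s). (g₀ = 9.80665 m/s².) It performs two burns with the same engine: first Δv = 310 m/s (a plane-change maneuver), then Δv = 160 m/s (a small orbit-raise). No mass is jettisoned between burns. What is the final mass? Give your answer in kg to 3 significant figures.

v_e = Isp · g₀ = 218 × 9.80665 = 2137.8 m/s.
After the first burn: m = 807 × exp(−310/2137.8) = 807 × 0.86502 = 698.071 kg.
After the second burn: m = 698.071 × exp(−160/2137.8) = 698.071 × 0.92789 = 647.733 kg.

final mass ≈ 648 kg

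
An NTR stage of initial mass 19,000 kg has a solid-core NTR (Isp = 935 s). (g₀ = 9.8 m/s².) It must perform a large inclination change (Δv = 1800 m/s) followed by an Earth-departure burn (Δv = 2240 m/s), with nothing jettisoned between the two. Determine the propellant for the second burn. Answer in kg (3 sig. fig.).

propellant for the second burn ≈ 3390 kg

v_e = Isp · g₀ = 935 × 9.8 = 9163.0 m/s.
After the first burn: m = 19000 × exp(−1800/9163.0) = 19000 × 0.82165 = 15,611.4 kg.
After the second burn: m = 15,611.4 × exp(−2240/9163.0) = 15,611.4 × 0.78313 = 12,225.8 kg.
Second-burn propellant = 15,611.4 − 12,225.8 = 3,385.6 kg.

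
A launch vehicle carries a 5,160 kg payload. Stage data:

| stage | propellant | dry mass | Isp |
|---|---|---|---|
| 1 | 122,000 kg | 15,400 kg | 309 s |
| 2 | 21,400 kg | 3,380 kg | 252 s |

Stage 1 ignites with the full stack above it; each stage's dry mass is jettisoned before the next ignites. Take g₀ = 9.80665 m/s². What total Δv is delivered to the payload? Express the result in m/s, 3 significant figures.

Δv ≈ 7060 m/s

Ignition mass of stage 1 = 122,000+15,400 + 21,400+3,380 + 5,160 = 167,340 kg.
Stage 1: m₀ = 167,340 kg, m_f = 167,340 − 122,000 = 45,340 kg; Δv = 309×9.80665×ln(3.691) = 3030.3×1.3058 ≈ 3957 m/s.
Stage 2: m₀ = 29,940 kg, m_f = 29,940 − 21,400 = 8,540 kg; Δv = 252×9.80665×ln(3.506) = 2471.3×1.2544 ≈ 3100 m/s.
Total Δv = 3957 + 3100 = 7057 m/s.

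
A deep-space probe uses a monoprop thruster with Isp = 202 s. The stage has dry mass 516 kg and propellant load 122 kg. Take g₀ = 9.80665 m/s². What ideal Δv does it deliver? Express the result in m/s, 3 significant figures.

v_e = Isp · g₀ = 202 × 9.80665 = 1980.9 m/s.
m₀ = m_dry + m_prop = 516 + 122 = 638 kg.
Using Δv = v_e ln(m₀/m_f): Δv = v_e · ln(m₀/m_f) = 1980.9 × ln(1.236) = 1980.9 × 0.2122 ≈ 420.4 m/s.

Δv ≈ 420 m/s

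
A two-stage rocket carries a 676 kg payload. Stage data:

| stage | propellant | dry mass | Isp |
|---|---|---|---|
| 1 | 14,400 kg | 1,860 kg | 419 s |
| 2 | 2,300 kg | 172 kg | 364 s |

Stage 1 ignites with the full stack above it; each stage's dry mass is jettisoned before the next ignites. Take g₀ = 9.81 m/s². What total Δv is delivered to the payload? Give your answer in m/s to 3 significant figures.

Ignition mass of stage 1 = 14,400+1,860 + 2,300+172 + 676 = 19,408 kg.
Stage 1: m₀ = 19,408 kg, m_f = 19,408 − 14,400 = 5,008 kg; Δv = 419×9.81×ln(3.875) = 4110.4×1.3546 ≈ 5568 m/s.
Stage 2: m₀ = 3,148 kg, m_f = 3,148 − 2,300 = 848 kg; Δv = 364×9.81×ln(3.712) = 3570.8×1.3116 ≈ 4684 m/s.
Total Δv = 5568 + 4684 = 10252 m/s.

Δv ≈ 10300 m/s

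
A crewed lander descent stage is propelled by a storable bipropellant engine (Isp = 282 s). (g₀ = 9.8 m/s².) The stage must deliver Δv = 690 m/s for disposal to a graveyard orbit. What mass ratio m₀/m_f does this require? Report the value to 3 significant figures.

mass ratio ≈ 1.28

v_e = Isp · g₀ = 282 × 9.8 = 2763.6 m/s.
Using Δv = v_e ln(m₀/m_f): m₀/m_f = exp(Δv / v_e) = exp(690 / 2763.6) = exp(0.2497) = 1.2836.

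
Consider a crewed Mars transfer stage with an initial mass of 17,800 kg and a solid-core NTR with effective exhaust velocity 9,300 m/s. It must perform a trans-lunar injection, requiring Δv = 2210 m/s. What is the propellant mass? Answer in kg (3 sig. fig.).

m₀/m_f = exp(Δv / v_e) = exp(2210 / 9300.0) = exp(0.2376) = 1.2682.
m_f = 17,800 / 1.2682 = 14,035.6 kg, so propellant = m₀ − m_f = 17,800 − 14,035.6 = 3,764.4 kg.

propellant mass ≈ 3760 kg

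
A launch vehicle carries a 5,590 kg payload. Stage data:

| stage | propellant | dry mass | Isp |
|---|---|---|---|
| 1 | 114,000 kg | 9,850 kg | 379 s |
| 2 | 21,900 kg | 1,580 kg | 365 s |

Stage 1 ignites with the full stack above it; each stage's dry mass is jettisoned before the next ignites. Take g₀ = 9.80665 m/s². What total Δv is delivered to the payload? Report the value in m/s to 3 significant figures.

Ignition mass of stage 1 = 114,000+9,850 + 21,900+1,580 + 5,590 = 152,920 kg.
Stage 1: m₀ = 152,920 kg, m_f = 152,920 − 114,000 = 38,920 kg; Δv = 379×9.80665×ln(3.929) = 3716.7×1.3684 ≈ 5086 m/s.
Stage 2: m₀ = 29,070 kg, m_f = 29,070 − 21,900 = 7,170 kg; Δv = 365×9.80665×ln(4.054) = 3579.4×1.3998 ≈ 5010 m/s.
Total Δv = 5086 + 5010 = 10096 m/s.

Δv ≈ 10100 m/s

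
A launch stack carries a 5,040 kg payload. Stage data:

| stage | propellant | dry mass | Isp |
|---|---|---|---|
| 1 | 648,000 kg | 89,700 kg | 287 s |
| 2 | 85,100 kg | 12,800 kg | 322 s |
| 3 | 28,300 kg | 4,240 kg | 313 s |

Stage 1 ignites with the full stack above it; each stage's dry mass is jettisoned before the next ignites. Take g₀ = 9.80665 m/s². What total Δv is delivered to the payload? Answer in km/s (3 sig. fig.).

Δv ≈ 11.2 km/s

Ignition mass of stage 1 = 648,000+89,700 + 85,100+12,800 + 28,300+4,240 + 5,040 = 873,180 kg.
Stage 1: m₀ = 873,180 kg, m_f = 873,180 − 648,000 = 225,180 kg; Δv = 287×9.80665×ln(3.878) = 2814.5×1.3552 ≈ 3814 m/s.
Stage 2: m₀ = 135,480 kg, m_f = 135,480 − 85,100 = 50,380 kg; Δv = 322×9.80665×ln(2.689) = 3157.7×0.9892 ≈ 3124 m/s.
Stage 3: m₀ = 37,580 kg, m_f = 37,580 − 28,300 = 9,280 kg; Δv = 313×9.80665×ln(4.05) = 3069.5×1.3986 ≈ 4293 m/s.
Total Δv = 3814 + 3124 + 4293 = 11231 m/s.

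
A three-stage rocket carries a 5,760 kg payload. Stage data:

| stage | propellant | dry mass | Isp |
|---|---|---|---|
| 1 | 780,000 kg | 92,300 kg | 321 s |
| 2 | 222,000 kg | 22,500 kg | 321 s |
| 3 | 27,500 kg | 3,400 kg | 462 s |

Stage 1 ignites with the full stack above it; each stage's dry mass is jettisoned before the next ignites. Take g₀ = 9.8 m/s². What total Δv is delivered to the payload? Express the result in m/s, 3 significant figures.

Ignition mass of stage 1 = 780,000+92,300 + 222,000+22,500 + 27,500+3,400 + 5,760 = 1,153,460 kg.
Stage 1: m₀ = 1,153,460 kg, m_f = 1,153,460 − 780,000 = 373,460 kg; Δv = 321×9.8×ln(3.089) = 3145.8×1.1277 ≈ 3548 m/s.
Stage 2: m₀ = 281,160 kg, m_f = 281,160 − 222,000 = 59,160 kg; Δv = 321×9.8×ln(4.753) = 3145.8×1.5587 ≈ 4903 m/s.
Stage 3: m₀ = 36,660 kg, m_f = 36,660 − 27,500 = 9,160 kg; Δv = 462×9.8×ln(4.002) = 4527.6×1.3868 ≈ 6279 m/s.
Total Δv = 3548 + 4903 + 6279 = 14730 m/s.

Δv ≈ 14700 m/s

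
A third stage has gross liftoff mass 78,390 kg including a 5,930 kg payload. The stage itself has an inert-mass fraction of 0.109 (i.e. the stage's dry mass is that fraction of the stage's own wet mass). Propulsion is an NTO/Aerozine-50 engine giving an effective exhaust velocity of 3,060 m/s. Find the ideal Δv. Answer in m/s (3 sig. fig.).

Stage wet mass = m₀ − payload = 78,390 − 5,930 = 72,460 kg.
Stage dry mass = ε × stage wet mass = 0.109 × 72,460 = 7,898.14 kg.
Burnout mass m_f = stage dry + payload = 7,898.14 + 5,930 = 13,828.14 kg.
Using Δv = v_e ln(m₀/m_f): Δv = v_e · ln(78,390/13,828.14) = 3060.0 × ln(5.669) = 3060.0 × 1.7350 ≈ 5309 m/s.

Δv ≈ 5310 m/s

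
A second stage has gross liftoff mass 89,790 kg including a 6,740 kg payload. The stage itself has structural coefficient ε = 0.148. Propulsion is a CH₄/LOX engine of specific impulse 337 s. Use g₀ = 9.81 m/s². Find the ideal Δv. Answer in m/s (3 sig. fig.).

Δv ≈ 5130 m/s

Stage wet mass = m₀ − payload = 89,790 − 6,740 = 83,050 kg.
Stage dry mass = ε × stage wet mass = 0.148 × 83,050 = 12,291.4 kg.
Burnout mass m_f = stage dry + payload = 12,291.4 + 6,740 = 19,031.4 kg.
v_e = Isp · g₀ = 337 × 9.81 = 3306.0 m/s.
Δv = v_e · ln(89,790/19,031.4) = 3306.0 × ln(4.718) = 3306.0 × 1.5514 ≈ 5129 m/s.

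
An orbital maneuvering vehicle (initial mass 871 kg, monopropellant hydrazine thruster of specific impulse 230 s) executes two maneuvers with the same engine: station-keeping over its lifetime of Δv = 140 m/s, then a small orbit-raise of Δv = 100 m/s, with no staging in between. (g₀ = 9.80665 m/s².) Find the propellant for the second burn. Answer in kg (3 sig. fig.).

v_e = Isp · g₀ = 230 × 9.80665 = 2255.5 m/s.
After the first burn: m = 871 × exp(−140/2255.5) = 871 × 0.93982 = 818.583 kg.
After the second burn: m = 818.583 × exp(−100/2255.5) = 818.583 × 0.95663 = 783.081 kg.
Second-burn propellant = 818.583 − 783.081 = 35.502 kg.

propellant for the second burn ≈ 35.5 kg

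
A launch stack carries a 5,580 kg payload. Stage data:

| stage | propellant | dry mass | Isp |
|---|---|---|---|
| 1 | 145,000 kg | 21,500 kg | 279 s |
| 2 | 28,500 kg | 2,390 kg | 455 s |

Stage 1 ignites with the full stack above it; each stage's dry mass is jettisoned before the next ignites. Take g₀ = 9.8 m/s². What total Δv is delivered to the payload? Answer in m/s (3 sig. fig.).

Δv ≈ 10200 m/s

Ignition mass of stage 1 = 145,000+21,500 + 28,500+2,390 + 5,580 = 202,970 kg.
Stage 1: m₀ = 202,970 kg, m_f = 202,970 − 145,000 = 57,970 kg; Δv = 279×9.8×ln(3.501) = 2734.2×1.2531 ≈ 3426 m/s.
Stage 2: m₀ = 36,470 kg, m_f = 36,470 − 28,500 = 7,970 kg; Δv = 455×9.8×ln(4.576) = 4459.0×1.5208 ≈ 6781 m/s.
Total Δv = 3426 + 6781 = 10207 m/s.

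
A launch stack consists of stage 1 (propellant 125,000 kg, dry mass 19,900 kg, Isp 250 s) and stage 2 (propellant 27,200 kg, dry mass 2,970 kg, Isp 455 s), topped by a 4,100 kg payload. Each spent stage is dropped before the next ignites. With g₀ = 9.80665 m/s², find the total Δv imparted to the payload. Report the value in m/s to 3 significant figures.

Δv ≈ 9980 m/s

Ignition mass of stage 1 = 125,000+19,900 + 27,200+2,970 + 4,100 = 179,170 kg.
Stage 1: m₀ = 179,170 kg, m_f = 179,170 − 125,000 = 54,170 kg; Δv = 250×9.80665×ln(3.308) = 2451.7×1.1962 ≈ 2933 m/s.
Stage 2: m₀ = 34,270 kg, m_f = 34,270 − 27,200 = 7,070 kg; Δv = 455×9.80665×ln(4.847) = 4462.0×1.5784 ≈ 7043 m/s.
Total Δv = 2933 + 7043 = 9976 m/s.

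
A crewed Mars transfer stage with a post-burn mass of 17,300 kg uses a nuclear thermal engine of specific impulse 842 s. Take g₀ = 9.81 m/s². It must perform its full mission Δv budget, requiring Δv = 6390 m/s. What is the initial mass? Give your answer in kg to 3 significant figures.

initial mass ≈ 37500 kg

v_e = Isp · g₀ = 842 × 9.81 = 8260.0 m/s.
m₀/m_f = exp(Δv / v_e) = exp(6390 / 8260.0) = exp(0.7736) = 2.1676.
m₀ = m_f × 2.1676 = 17,300 × 2.1676 = 37,499.5 kg.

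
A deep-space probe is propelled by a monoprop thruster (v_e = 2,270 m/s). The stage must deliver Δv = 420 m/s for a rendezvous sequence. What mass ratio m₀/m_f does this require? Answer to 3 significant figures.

m₀/m_f = exp(Δv / v_e) = exp(420 / 2270.0) = exp(0.1850) = 1.2032.

mass ratio ≈ 1.20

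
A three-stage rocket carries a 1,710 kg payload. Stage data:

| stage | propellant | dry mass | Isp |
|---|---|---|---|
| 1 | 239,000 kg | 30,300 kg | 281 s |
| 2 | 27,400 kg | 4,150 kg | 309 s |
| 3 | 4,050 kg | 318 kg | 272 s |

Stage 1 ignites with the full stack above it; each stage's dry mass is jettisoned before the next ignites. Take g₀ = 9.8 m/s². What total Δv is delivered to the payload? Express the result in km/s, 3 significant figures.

Δv ≈ 11.0 km/s

Ignition mass of stage 1 = 239,000+30,300 + 27,400+4,150 + 4,050+318 + 1,710 = 306,928 kg.
Stage 1: m₀ = 306,928 kg, m_f = 306,928 − 239,000 = 67,928 kg; Δv = 281×9.8×ln(4.518) = 2753.8×1.5082 ≈ 4153 m/s.
Stage 2: m₀ = 37,628 kg, m_f = 37,628 − 27,400 = 10,228 kg; Δv = 309×9.8×ln(3.679) = 3028.2×1.3026 ≈ 3945 m/s.
Stage 3: m₀ = 6,078 kg, m_f = 6,078 − 4,050 = 2,028 kg; Δv = 272×9.8×ln(2.997) = 2665.6×1.0976 ≈ 2926 m/s.
Total Δv = 4153 + 3945 + 2926 = 11024 m/s.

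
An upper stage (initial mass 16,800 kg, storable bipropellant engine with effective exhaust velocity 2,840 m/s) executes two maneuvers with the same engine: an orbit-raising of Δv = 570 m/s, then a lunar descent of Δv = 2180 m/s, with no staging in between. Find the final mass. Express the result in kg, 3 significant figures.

final mass ≈ 6380 kg

After the first burn: m = 16800 × exp(−570/2840.0) = 16800 × 0.81815 = 13,744.9 kg.
After the second burn: m = 13,744.9 × exp(−2180/2840.0) = 13,744.9 × 0.46412 = 6,379.28 kg.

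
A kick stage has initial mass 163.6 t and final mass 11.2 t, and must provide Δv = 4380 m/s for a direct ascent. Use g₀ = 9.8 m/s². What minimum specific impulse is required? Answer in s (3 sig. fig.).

Isp ≈ 167 s

ln(m₀/m_f) = ln(163600/11200) = ln(14.61) = 2.6815.
Using Δv = v_e ln(m₀/m_f): v_e = Δv / ln(m₀/m_f) = 4380 / 2.6815 = 1633.4 m/s.
Isp = v_e / g₀ = 1633.4 / 9.8 = 166.7 s.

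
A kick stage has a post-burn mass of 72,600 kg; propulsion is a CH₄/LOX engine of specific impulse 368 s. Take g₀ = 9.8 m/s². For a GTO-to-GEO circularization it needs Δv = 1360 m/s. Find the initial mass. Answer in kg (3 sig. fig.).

v_e = Isp · g₀ = 368 × 9.8 = 3606.4 m/s.
Using Δv = v_e ln(m₀/m_f): m₀/m_f = exp(Δv / v_e) = exp(1360 / 3606.4) = exp(0.3771) = 1.4581.
m₀ = m_f × 1.4581 = 72,600 × 1.4581 = 105,858 kg.

initial mass ≈ 106000 kg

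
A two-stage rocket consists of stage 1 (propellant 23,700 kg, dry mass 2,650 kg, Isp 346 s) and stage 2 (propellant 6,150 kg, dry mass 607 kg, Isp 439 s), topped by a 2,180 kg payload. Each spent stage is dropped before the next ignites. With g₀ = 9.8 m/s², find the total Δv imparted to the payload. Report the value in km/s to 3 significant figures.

Ignition mass of stage 1 = 23,700+2,650 + 6,150+607 + 2,180 = 35,287 kg.
Stage 1: m₀ = 35,287 kg, m_f = 35,287 − 23,700 = 11,587 kg; Δv = 346×9.8×ln(3.045) = 3390.8×1.1136 ≈ 3776 m/s.
Stage 2: m₀ = 8,937 kg, m_f = 8,937 − 6,150 = 2,787 kg; Δv = 439×9.8×ln(3.207) = 4302.2×1.1652 ≈ 5013 m/s.
Total Δv = 3776 + 5013 = 8789 m/s.

Δv ≈ 8.79 km/s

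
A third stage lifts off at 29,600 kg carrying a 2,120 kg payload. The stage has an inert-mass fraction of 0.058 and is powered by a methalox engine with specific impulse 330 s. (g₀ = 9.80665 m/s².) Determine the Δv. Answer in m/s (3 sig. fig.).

Δv ≈ 6720 m/s

Stage wet mass = m₀ − payload = 29,600 − 2,120 = 27,480 kg.
Stage dry mass = ε × stage wet mass = 0.058 × 27,480 = 1,593.84 kg.
Burnout mass m_f = stage dry + payload = 1,593.84 + 2,120 = 3,713.84 kg.
v_e = Isp · g₀ = 330 × 9.80665 = 3236.2 m/s.
Δv = v_e · ln(29,600/3,713.84) = 3236.2 × ln(7.97) = 3236.2 × 2.0757 ≈ 6717 m/s.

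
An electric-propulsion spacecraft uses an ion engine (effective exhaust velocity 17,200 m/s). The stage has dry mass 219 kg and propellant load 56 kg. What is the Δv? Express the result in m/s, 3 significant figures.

m₀ = m_dry + m_prop = 219 + 56 = 275 kg.
Rocket equation: Δv = v_e · ln(m₀/m_f) = 17200.0 × ln(1.256) = 17200.0 × 0.2277 ≈ 3916.4 m/s.

Δv ≈ 3920 m/s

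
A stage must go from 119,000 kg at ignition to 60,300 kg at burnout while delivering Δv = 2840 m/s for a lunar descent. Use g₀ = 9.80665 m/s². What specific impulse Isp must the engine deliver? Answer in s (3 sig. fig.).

Isp ≈ 426 s

ln(m₀/m_f) = ln(119000/60300) = ln(1.973) = 0.6798.
v_e = Δv / ln(m₀/m_f) = 2840 / 0.6798 = 4177.8 m/s.
Isp = v_e / g₀ = 4177.8 / 9.80665 = 426.0 s.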